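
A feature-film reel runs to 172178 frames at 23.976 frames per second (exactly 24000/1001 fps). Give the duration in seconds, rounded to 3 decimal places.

Running time = 172178 × 1001/24000 = 86175089/12000 s ≈ 7181.257 s.

7181.257 seconds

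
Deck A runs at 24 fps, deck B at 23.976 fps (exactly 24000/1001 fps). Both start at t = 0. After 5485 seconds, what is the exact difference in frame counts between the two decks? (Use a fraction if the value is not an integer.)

A emits 24 × 5485 = 131640 frames; B emits 24000/1001 × 5485 = 131640000/1001.
Difference = 131640/1001 frames (≈ 131.5085); B is behind A.

131640/1001 frames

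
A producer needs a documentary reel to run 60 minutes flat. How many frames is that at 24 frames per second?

86400 frames

60 min = 3600 s.
Frames = 3600 × 24 = 86400.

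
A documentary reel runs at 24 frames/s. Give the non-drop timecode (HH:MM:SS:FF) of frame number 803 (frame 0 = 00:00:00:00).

00:00:33:11

803 ÷ 24 = 33 full seconds, remainder 11 frames.
33 s = 0 h 0 min 33 s.
Timecode: 00:00:33:11.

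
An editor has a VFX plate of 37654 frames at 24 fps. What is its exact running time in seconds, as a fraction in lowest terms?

18827/12 seconds

Running time = 37654 ÷ (24) = 37654 × 1/24 = 18827/12 s.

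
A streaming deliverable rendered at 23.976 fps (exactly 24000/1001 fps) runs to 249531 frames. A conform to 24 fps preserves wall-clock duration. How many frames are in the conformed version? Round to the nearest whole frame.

Frames at target rate = 249531 × (24) / (24000/1001) = 249780531/1000 ≈ 249780.531.
Nearest whole frame: 249781.

249781 frames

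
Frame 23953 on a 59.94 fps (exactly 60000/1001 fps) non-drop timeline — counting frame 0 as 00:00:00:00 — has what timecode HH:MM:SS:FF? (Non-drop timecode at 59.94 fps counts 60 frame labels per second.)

23953 ÷ 60 = 399 full seconds, remainder 13 frames.
399 s = 0 h 6 min 39 s.
Timecode: 00:06:39:13.

00:06:39:13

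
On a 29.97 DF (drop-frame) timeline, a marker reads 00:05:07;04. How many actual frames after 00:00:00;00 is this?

As if non-drop at 30 labels/s: (0 × 3600 + 5 × 60 + 7) × 30 + 4 = 9214.
Minute boundaries passed: 5; those not divisible by 10: 5 − 0 = 5; dropped labels = 2 × 5 = 10.
Actual frame index = 9214 − 10 = 9204.

9204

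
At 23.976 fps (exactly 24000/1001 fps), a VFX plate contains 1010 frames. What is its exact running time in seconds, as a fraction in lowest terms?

Running time = 1010 ÷ (24000/1001) = 1010 × 1001/24000 = 101101/2400 s.

101101/2400 seconds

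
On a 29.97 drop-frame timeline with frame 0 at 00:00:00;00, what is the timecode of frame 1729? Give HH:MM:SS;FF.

Each 10-minute DF block holds 10 × 60 × 30 − 9 × 2 = 17982 frames. 1729 ÷ 17982 → 0 full blocks, remainder 1729.
Within the partial block the first minute is 1800 frames and each further minute 1798, so 0 further minute boundaries passed. Total skipped labels = 18 × 0 + 2 × 0 = 0.
Non-drop label index = 1729 + 0 = 1729; at 30 labels/s that is 00:00:57:19, i.e. DF 00:00:57;19.

00:00:57;19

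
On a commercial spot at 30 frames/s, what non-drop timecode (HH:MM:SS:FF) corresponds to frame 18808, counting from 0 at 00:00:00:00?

00:10:26:28

18808 ÷ 30 = 626 full seconds, remainder 28 frames.
626 s = 0 h 10 min 26 s.
Timecode: 00:10:26:28.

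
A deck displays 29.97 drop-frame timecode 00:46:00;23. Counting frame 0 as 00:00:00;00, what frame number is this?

82739

As if non-drop at 30 labels/s: (0 × 3600 + 46 × 60 + 0) × 30 + 23 = 82823.
Minute boundaries passed: 46; those not divisible by 10: 46 − 4 = 42; dropped labels = 2 × 42 = 84.
Actual frame index = 82823 − 84 = 82739.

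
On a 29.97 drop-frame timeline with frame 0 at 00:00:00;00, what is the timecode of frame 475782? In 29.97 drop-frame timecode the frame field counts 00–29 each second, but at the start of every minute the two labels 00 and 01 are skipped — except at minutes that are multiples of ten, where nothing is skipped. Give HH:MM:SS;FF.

04:24:35;08

Each 10-minute DF block holds 10 × 60 × 30 − 9 × 2 = 17982 frames. 475782 ÷ 17982 → 26 full blocks, remainder 8250.
Within the partial block the first minute is 1800 frames and each further minute 1798, so 4 further minute boundaries passed. Total skipped labels = 18 × 26 + 2 × 4 = 476.
Non-drop label index = 475782 + 476 = 476258; at 30 labels/s that is 04:24:35:08, i.e. DF 04:24:35;08.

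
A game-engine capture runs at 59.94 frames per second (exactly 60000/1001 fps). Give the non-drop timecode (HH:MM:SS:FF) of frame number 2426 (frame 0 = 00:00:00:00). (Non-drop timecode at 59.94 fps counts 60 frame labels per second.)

2426 ÷ 60 = 40 full seconds, remainder 26 frames.
40 s = 0 h 0 min 40 s.
Timecode: 00:00:40:26.

00:00:40:26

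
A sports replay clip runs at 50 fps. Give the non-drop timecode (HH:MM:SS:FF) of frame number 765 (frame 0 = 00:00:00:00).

765 ÷ 50 = 15 full seconds, remainder 15 frames.
15 s = 0 h 0 min 15 s.
Timecode: 00:00:15:15.

00:00:15:15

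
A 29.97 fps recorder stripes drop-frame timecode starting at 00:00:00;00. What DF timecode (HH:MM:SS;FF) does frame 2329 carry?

00:01:17;21

Each 10-minute DF block holds 10 × 60 × 30 − 9 × 2 = 17982 frames. 2329 ÷ 17982 → 0 full blocks, remainder 2329.
Within the partial block the first minute is 1800 frames and each further minute 1798, so 1 further minute boundary passed. Total skipped labels = 18 × 0 + 2 × 1 = 2.
Non-drop label index = 2329 + 2 = 2331; at 30 labels/s that is 00:01:17:21, i.e. DF 00:01:17;21.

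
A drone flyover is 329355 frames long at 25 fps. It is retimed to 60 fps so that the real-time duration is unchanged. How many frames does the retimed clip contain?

Target frames = source frames × (target rate / source rate) = 329355 × (60)/(25) = 329355 × 12/5 = 790452.

790452 frames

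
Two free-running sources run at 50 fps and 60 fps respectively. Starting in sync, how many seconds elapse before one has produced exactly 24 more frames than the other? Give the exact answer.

The gap grows by |60 − 50| = 10 frames per second.
Time for a 24-frame gap: 24 ÷ (10) = 2.4 s.

2.4 seconds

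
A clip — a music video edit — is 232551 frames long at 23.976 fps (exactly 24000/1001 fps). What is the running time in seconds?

Running time = 232551 / (24000/1001) = 9699.314625 s.

9699.314625 seconds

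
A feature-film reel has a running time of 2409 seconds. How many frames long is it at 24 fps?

57816 frames

Frames = 2409 × 24 = 57816.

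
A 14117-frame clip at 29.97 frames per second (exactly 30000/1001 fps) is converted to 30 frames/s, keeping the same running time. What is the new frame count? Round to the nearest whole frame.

Frames at target rate = 14117 × (30) / (30000/1001) = 14131117/1000 ≈ 14131.117.
Nearest whole frame: 14131.

14131 frames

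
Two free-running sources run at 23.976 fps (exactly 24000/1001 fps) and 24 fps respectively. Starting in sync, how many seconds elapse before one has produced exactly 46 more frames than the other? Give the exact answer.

23023/12 seconds

The gap grows by |24 − 24000/1001| = 24/1001 frames per second.
Time for a 46-frame gap: 46 ÷ (24/1001) = 23023/12 s.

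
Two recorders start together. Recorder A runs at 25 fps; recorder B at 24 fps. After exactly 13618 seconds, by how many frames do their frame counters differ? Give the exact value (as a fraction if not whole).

A emits 25 × 13618 = 340450 frames; B emits 24 × 13618 = 326832.
Difference = 13618 frames; B is behind A.

13618 frames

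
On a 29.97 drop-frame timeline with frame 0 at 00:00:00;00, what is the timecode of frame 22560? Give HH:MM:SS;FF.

Ten DF minutes hold 17982 frames, so frame 22560 lies in block 1 (frames 17982–35963) with 4578 frames into that block.
The block's first minute is 1800 frames and the rest 1798 each; 4578 frames reaches minute 2, so 1 × 18 + 2 × 2 = 22 labels have been skipped so far.
Adding those back, label number 22560 + 22 = 22582 at 30 labels/s is 752 s + 22 f = 0 h 12 min 32 s frame 22, i.e. 00:12:32;22.

00:12:32;22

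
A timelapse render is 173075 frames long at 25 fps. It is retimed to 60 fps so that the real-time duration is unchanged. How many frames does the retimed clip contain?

415380 frames

Target frames = source frames × (target rate / source rate) = 173075 × (60)/(25) = 173075 × 12/5 = 415380.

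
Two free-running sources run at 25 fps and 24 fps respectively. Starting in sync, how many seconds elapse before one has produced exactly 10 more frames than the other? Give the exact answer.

The gap grows by |24 − 25| = 1 frame per second.
Time for a 10-frame gap: 10 ÷ (1) = 10 s.

10 seconds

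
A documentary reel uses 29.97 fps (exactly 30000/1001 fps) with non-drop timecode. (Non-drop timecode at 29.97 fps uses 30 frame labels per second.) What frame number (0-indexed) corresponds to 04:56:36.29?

Total seconds to the label: (4 × 3600 + 56 × 60 + 36) = 17796.
Frame index = 17796 × 30 + 29 = 533909.

frame 533909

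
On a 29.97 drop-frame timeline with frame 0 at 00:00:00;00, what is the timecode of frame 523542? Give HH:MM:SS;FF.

04:51:08;26

Each 10-minute DF block holds 10 × 60 × 30 − 9 × 2 = 17982 frames. 523542 ÷ 17982 → 29 full blocks, remainder 2064.
Within the partial block the first minute is 1800 frames and each further minute 1798, so 1 further minute boundary passed. Total skipped labels = 18 × 29 + 2 × 1 = 524.
Non-drop label index = 523542 + 524 = 524066; at 30 labels/s that is 04:51:08:26, i.e. DF 04:51:08;26.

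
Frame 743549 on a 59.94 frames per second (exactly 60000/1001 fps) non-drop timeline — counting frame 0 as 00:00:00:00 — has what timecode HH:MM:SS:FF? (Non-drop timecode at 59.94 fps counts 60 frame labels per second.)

03:26:32:29

743549 ÷ 60 = 12392 full seconds, remainder 29 frames.
12392 s = 3 h 26 min 32 s.
Timecode: 03:26:32:29.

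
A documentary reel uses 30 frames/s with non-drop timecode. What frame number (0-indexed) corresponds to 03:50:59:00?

415770

Total seconds to the label: (3 × 3600 + 50 × 60 + 59) = 13859.
Frame index = 13859 × 30 + 0 = 415770.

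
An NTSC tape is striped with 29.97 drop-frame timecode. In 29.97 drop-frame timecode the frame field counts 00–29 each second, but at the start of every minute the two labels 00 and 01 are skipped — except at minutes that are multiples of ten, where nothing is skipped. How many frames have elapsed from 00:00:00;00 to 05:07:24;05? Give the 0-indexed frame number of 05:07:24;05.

552771

Complete 10-minute blocks: 30, each 17982 frames → 539460.
Remaining 7 whole minutes in the current block: 1800 + 6 × 1798 = 12588 frames.
Within the current minute: 24 × 30 + 5 − 2 = 723 (labels ;00/;01 skipped at this minute). Total = 539460 + 12588 + 723 = 552771.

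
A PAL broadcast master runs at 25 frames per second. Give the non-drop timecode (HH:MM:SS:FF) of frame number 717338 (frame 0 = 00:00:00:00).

717338 ÷ 25 = 28693 full seconds, remainder 13 frames.
28693 s = 7 h 58 min 13 s.
Timecode: 07:58:13:13.

07:58:13:13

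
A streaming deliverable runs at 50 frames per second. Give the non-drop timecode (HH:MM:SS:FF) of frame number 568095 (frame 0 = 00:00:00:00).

03:09:21:45

568095 ÷ 50 = 11361 full seconds, remainder 45 frames.
11361 s = 3 h 9 min 21 s.
Timecode: 03:09:21:45.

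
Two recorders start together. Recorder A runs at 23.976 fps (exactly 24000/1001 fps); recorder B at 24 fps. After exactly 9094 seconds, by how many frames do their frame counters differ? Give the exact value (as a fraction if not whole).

A emits 24000/1001 × 9094 = 218256000/1001 frames; B emits 24 × 9094 = 218256.
Difference = 218256/1001 frames (≈ 218.0380); B is ahead of A.

218256/1001 frames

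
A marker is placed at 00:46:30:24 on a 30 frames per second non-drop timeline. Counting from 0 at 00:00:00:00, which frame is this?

Total seconds to the label: (0 × 3600 + 46 × 60 + 30) = 2790.
Frame index = 2790 × 30 + 24 = 83724.

83724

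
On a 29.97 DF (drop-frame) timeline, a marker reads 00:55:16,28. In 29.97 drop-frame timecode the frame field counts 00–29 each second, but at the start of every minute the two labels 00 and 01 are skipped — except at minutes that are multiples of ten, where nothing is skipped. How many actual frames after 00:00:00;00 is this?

99408

As if non-drop at 30 labels/s: (0 × 3600 + 55 × 60 + 16) × 30 + 28 = 99508.
Minute boundaries passed: 55; those not divisible by 10: 55 − 5 = 50; dropped labels = 2 × 50 = 100.
Actual frame index = 99508 − 100 = 99408.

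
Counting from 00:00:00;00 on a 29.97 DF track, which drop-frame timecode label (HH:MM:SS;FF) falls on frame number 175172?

01:37:24;28

Ten DF minutes hold 17982 frames, so frame 175172 lies in block 9 (frames 161838–179819) with 13334 frames into that block.
The block's first minute is 1800 frames and the rest 1798 each; 13334 frames reaches minute 7, so 9 × 18 + 7 × 2 = 176 labels have been skipped so far.
Adding those back, label number 175172 + 176 = 175348 at 30 labels/s is 5844 s + 28 f = 1 h 37 min 24 s frame 28, i.e. 01:37:24;28.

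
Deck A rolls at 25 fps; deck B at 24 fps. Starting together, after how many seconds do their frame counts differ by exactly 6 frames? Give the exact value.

6 seconds

The gap grows by |24 − 25| = 1 frame per second.
Time for a 6-frame gap: 6 ÷ (1) = 6 s.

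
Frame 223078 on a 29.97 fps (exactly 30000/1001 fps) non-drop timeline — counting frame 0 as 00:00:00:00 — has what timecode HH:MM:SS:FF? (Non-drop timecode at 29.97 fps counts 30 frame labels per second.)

223078 ÷ 30 = 7435 full seconds, remainder 28 frames.
7435 s = 2 h 3 min 55 s.
Timecode: 02:03:55:28.

02:03:55:28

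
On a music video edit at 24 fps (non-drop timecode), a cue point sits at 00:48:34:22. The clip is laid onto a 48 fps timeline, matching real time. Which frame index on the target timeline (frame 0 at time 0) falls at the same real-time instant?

Source frame index: (0×3600 + 48×60 + 34) × 24 + 22 = 69958.
Real time: 69958 / (24) = 34979/12 s.
Target frame: (34979/12) × (48) = 139916.

frame 139916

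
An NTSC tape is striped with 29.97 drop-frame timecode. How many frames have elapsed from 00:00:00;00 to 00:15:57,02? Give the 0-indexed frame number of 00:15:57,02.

28684

As if non-drop at 30 labels/s: (0 × 3600 + 15 × 60 + 57) × 30 + 2 = 28712.
Minute boundaries passed: 15; those not divisible by 10: 15 − 1 = 14; dropped labels = 2 × 14 = 28.
Actual frame index = 28712 − 28 = 28684.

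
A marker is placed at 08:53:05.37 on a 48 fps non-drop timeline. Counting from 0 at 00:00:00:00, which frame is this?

Total seconds to the label: (8 × 3600 + 53 × 60 + 5) = 31985.
Frame index = 31985 × 48 + 37 = 1535317.

1535317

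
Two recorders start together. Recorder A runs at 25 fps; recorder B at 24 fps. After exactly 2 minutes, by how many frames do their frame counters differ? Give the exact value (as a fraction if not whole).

120 frames

2 min = 120 s.
A emits 25 × 120 = 3000 frames; B emits 24 × 120 = 2880.
Difference = 120 frames; B is behind A.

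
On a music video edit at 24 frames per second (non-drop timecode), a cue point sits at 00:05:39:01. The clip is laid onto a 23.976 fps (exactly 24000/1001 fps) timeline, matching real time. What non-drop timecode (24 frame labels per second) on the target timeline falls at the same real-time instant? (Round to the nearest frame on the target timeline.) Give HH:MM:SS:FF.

00:05:38:17

Source frame index: (0×3600 + 5×60 + 39) × 24 + 1 = 8137.
Real time: 8137 / (24) = 8137/24 s.
Target frame: (8137/24) × (24000/1001) = 8137000/1001 ≈ 8128.871 → 8129.
At 24 labels/s: frame 8129 → 00:05:38:17.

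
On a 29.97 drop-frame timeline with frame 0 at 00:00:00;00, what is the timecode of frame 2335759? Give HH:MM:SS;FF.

Each 10-minute DF block holds 10 × 60 × 30 − 9 × 2 = 17982 frames. 2335759 ÷ 17982 → 129 full blocks, remainder 16081.
Within the partial block the first minute is 1800 frames and each further minute 1798, so 8 further minute boundaries passed. Total skipped labels = 18 × 129 + 2 × 8 = 2338.
Non-drop label index = 2335759 + 2338 = 2338097; at 30 labels/s that is 21:38:56:17, i.e. DF 21:38:56;17.

21:38:56;17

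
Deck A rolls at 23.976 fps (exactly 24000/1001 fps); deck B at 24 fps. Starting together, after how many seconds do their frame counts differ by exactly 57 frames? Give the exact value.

The gap grows by |24 − 24000/1001| = 24/1001 frames per second.
Time for a 57-frame gap: 57 ÷ (24/1001) = 2377.375 s.

2377.375 seconds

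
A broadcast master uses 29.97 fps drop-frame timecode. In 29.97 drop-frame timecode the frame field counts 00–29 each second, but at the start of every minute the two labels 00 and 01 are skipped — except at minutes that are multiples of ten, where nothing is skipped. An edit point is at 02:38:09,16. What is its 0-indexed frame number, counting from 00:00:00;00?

284400

As if non-drop at 30 labels/s: (2 × 3600 + 38 × 60 + 9) × 30 + 16 = 284686.
Minute boundaries passed: 158; those not divisible by 10: 158 − 15 = 143; dropped labels = 2 × 143 = 286.
Actual frame index = 284686 − 286 = 284400.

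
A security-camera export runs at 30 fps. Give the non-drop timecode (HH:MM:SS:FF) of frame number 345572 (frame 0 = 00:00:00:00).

345572 ÷ 30 = 11519 full seconds, remainder 2 frames.
11519 s = 3 h 11 min 59 s.
Timecode: 03:11:59:02.

03:11:59:02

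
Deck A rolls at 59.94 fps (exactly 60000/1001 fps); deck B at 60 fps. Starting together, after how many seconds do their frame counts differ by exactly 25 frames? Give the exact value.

The gap grows by |60 − 60000/1001| = 60/1001 frames per second.
Time for a 25-frame gap: 25 ÷ (60/1001) = 5005/12 s.

5005/12 seconds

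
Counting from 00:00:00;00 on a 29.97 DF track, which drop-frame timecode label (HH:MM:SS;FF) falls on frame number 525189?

Ten DF minutes hold 17982 frames, so frame 525189 lies in block 29 (frames 521478–539459) with 3711 frames into that block.
The block's first minute is 1800 frames and the rest 1798 each; 3711 frames reaches minute 2, so 29 × 18 + 2 × 2 = 526 labels have been skipped so far.
Adding those back, label number 525189 + 526 = 525715 at 30 labels/s is 17523 s + 25 f = 4 h 52 min 3 s frame 25, i.e. 04:52:03;25.

04:52:03;25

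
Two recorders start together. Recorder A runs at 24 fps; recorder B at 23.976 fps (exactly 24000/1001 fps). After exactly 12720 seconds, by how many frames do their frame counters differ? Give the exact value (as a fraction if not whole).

A emits 24 × 12720 = 305280 frames; B emits 24000/1001 × 12720 = 305280000/1001.
Difference = 305280/1001 frames (≈ 304.9750); B is behind A.

305280/1001 frames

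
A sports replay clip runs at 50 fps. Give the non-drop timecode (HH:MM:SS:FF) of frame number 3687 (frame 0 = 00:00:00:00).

00:01:13:37

3687 ÷ 50 = 73 full seconds, remainder 37 frames.
73 s = 0 h 1 min 13 s.
Timecode: 00:01:13:37.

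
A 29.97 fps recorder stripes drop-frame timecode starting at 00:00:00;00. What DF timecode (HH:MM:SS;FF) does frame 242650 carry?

Each 10-minute DF block holds 10 × 60 × 30 − 9 × 2 = 17982 frames. 242650 ÷ 17982 → 13 full blocks, remainder 8884.
Within the partial block the first minute is 1800 frames and each further minute 1798, so 4 further minute boundaries passed. Total skipped labels = 18 × 13 + 2 × 4 = 242.
Non-drop label index = 242650 + 242 = 242892; at 30 labels/s that is 02:14:56:12, i.e. DF 02:14:56;12.

02:14:56;12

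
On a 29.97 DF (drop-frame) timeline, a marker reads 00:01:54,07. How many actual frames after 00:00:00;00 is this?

As if non-drop at 30 labels/s: (0 × 3600 + 1 × 60 + 54) × 30 + 7 = 3427.
Minute boundaries passed: 1; those not divisible by 10: 1 − 0 = 1; dropped labels = 2 × 1 = 2.
Actual frame index = 3427 − 2 = 3425.

3425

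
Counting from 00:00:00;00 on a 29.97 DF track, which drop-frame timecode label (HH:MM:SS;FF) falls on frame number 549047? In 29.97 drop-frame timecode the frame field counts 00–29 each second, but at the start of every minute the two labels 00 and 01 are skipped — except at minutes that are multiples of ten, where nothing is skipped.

05:05:19;27

Ten DF minutes hold 17982 frames, so frame 549047 lies in block 30 (frames 539460–557441) with 9587 frames into that block.
The block's first minute is 1800 frames and the rest 1798 each; 9587 frames reaches minute 5, so 30 × 18 + 5 × 2 = 550 labels have been skipped so far.
Adding those back, label number 549047 + 550 = 549597 at 30 labels/s is 18319 s + 27 f = 5 h 5 min 19 s frame 27, i.e. 05:05:19;27.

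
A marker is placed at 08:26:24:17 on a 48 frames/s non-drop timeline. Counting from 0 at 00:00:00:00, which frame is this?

Total seconds to the label: (8 × 3600 + 26 × 60 + 24) = 30384.
Frame index = 30384 × 48 + 17 = 1458449.

frame 1458449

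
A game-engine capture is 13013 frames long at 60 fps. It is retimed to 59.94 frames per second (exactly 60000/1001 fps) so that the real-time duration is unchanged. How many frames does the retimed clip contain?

Target frames = source frames × (target rate / source rate) = 13013 × (60000/1001)/(60) = 13013 × 1000/1001 = 13000.

13000 frames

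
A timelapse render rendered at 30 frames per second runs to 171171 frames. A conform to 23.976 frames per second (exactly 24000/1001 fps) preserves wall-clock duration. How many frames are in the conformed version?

136800 frames

Target frames = source frames × (target rate / source rate) = 171171 × (24000/1001)/(30) = 171171 × 800/1001 = 136800.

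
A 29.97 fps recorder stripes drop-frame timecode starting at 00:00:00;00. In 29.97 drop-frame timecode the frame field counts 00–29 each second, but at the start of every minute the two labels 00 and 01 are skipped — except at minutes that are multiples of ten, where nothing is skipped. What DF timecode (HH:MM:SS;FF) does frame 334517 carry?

Ten DF minutes hold 17982 frames, so frame 334517 lies in block 18 (frames 323676–341657) with 10841 frames into that block.
The block's first minute is 1800 frames and the rest 1798 each; 10841 frames reaches minute 6, so 18 × 18 + 6 × 2 = 336 labels have been skipped so far.
Adding those back, label number 334517 + 336 = 334853 at 30 labels/s is 11161 s + 23 f = 3 h 6 min 1 s frame 23, i.e. 03:06:01;23.

03:06:01;23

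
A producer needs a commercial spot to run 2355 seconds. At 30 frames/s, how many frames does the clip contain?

70650 frames

Frames = 2355 × 30 = 70650.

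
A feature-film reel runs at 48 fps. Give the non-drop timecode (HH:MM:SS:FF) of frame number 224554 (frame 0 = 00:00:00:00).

224554 ÷ 48 = 4678 full seconds, remainder 10 frames.
4678 s = 1 h 17 min 58 s.
Timecode: 01:17:58:10.

01:17:58:10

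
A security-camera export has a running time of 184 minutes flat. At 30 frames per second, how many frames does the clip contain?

184 min = 11040 s.
Frames = 11040 × 30 = 331200.

331200 frames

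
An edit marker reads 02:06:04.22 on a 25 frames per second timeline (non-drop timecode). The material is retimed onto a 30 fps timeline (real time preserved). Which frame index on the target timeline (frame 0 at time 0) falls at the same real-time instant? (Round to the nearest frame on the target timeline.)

Source frame index: (2×3600 + 6×60 + 4) × 25 + 22 = 189122.
Real time: 189122 / (25) = 189122/25 s.
Target frame: (189122/25) × (30) = 1134732/5 ≈ 226946.400 → 226946.

frame 226946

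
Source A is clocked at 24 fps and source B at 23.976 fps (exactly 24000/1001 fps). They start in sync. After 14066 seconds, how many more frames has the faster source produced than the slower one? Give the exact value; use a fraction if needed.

A emits 24 × 14066 = 337584 frames; B emits 24000/1001 × 14066 = 25968000/77.
Difference = 25968/77 frames (≈ 337.2468); B is behind A.

25968/77 frames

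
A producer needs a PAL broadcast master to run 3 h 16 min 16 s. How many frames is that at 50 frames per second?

3 h 16 min 16 s = 11776 s.
Frames = 11776 × 50 = 588800.

588800 frames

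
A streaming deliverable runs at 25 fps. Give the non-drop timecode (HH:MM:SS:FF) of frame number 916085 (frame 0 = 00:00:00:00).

916085 ÷ 25 = 36643 full seconds, remainder 10 frames.
36643 s = 10 h 10 min 43 s.
Timecode: 10:10:43:10.

10:10:43:10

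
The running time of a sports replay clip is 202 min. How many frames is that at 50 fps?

606000 frames

202 min = 12120 s.
Frames = 12120 × 50 = 606000.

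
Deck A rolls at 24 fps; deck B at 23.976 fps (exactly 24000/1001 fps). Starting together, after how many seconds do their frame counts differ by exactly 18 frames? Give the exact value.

750.75 seconds

The gap grows by |24000/1001 − 24| = 24/1001 frames per second.
Time for a 18-frame gap: 18 ÷ (24/1001) = 750.75 s.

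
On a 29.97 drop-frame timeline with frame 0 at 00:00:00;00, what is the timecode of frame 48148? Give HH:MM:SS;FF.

Ten DF minutes hold 17982 frames, so frame 48148 lies in block 2 (frames 35964–53945) with 12184 frames into that block.
The block's first minute is 1800 frames and the rest 1798 each; 12184 frames reaches minute 6, so 2 × 18 + 6 × 2 = 48 labels have been skipped so far.
Adding those back, label number 48148 + 48 = 48196 at 30 labels/s is 1606 s + 16 f = 0 h 26 min 46 s frame 16, i.e. 00:26:46;16.

00:26:46;16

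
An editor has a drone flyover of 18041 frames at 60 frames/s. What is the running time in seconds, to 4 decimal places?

Running time = 18041 × 1/60 = 18041/60 s ≈ 300.6833 s.

300.6833 seconds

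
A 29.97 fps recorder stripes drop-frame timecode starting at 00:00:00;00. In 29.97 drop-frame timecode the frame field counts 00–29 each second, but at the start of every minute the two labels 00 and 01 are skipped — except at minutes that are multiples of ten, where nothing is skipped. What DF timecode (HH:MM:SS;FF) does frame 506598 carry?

04:41:43;14

Each 10-minute DF block holds 10 × 60 × 30 − 9 × 2 = 17982 frames. 506598 ÷ 17982 → 28 full blocks, remainder 3102.
Within the partial block the first minute is 1800 frames and each further minute 1798, so 1 further minute boundary passed. Total skipped labels = 18 × 28 + 2 × 1 = 506.
Non-drop label index = 506598 + 506 = 507104; at 30 labels/s that is 04:41:43:14, i.e. DF 04:41:43;14.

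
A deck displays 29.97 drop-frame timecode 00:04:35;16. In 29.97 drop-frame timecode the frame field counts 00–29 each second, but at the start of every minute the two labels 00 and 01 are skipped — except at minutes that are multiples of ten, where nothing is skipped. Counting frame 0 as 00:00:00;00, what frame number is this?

8258

As if non-drop at 30 labels/s: (0 × 3600 + 4 × 60 + 35) × 30 + 16 = 8266.
Minute boundaries passed: 4; those not divisible by 10: 4 − 0 = 4; dropped labels = 2 × 4 = 8.
Actual frame index = 8266 − 8 = 8258.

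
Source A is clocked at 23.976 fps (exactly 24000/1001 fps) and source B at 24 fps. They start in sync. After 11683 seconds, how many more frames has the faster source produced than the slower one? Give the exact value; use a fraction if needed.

A emits 24000/1001 × 11683 = 40056000/143 frames; B emits 24 × 11683 = 280392.
Difference = 40056/143 frames (≈ 280.1119); B is ahead of A.

40056/143 frames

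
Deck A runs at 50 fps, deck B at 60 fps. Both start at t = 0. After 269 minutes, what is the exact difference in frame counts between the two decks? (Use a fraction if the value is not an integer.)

269 min = 16140 s.
A emits 50 × 16140 = 807000 frames; B emits 60 × 16140 = 968400.
Difference = 161400 frames; B is ahead of A.

161400 frames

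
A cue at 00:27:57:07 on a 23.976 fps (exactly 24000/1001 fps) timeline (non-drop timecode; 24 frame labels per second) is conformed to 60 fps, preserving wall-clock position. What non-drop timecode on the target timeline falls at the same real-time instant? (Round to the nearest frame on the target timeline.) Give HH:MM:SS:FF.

00:27:58:58

Source frame index: (0×3600 + 27×60 + 57) × 24 + 7 = 40255.
Real time: 40255 / (24000/1001) = 8059051/4800 s.
Target frame: (8059051/4800) × (60) = 8059051/80 ≈ 100738.137 → 100738.
At 60 labels/s: frame 100738 → 00:27:58:58.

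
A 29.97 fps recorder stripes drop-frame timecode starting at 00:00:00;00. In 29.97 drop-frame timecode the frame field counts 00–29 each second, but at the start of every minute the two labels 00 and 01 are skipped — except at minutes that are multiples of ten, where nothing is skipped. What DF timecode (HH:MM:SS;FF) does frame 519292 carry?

04:48:47;02

Ten DF minutes hold 17982 frames, so frame 519292 lies in block 28 (frames 503496–521477) with 15796 frames into that block.
The block's first minute is 1800 frames and the rest 1798 each; 15796 frames reaches minute 8, so 28 × 18 + 8 × 2 = 520 labels have been skipped so far.
Adding those back, label number 519292 + 520 = 519812 at 30 labels/s is 17327 s + 2 f = 4 h 48 min 47 s frame 2, i.e. 04:48:47;02.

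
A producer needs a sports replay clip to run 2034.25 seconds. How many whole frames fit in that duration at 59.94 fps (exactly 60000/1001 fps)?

Frames = 2034.25 × 60000/1001 = 122055000/1001 ≈ 121933.0669.
Complete frames: 121933.

121933 frames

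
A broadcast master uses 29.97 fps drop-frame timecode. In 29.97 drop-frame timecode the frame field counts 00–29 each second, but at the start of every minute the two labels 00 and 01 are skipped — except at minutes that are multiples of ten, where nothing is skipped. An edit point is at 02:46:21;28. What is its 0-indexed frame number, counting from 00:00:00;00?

299158

Complete 10-minute blocks: 16, each 17982 frames → 287712.
Remaining 6 whole minutes in the current block: 1800 + 5 × 1798 = 10790 frames.
Within the current minute: 21 × 30 + 28 − 2 = 656 (labels ;00/;01 skipped at this minute). Total = 287712 + 10790 + 656 = 299158.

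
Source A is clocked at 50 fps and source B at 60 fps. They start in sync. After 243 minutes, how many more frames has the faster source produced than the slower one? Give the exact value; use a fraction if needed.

145800 frames

243 min = 14580 s.
A emits 50 × 14580 = 729000 frames; B emits 60 × 14580 = 874800.
Difference = 145800 frames; B is ahead of A.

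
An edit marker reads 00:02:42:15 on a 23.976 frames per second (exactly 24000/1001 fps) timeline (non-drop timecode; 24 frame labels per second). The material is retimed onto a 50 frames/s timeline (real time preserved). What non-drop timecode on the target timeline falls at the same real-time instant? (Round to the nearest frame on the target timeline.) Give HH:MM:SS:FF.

00:02:42:39

Source frame index: (0×3600 + 2×60 + 42) × 24 + 15 = 3903.
Real time: 3903 / (24000/1001) = 1302301/8000 s.
Target frame: (1302301/8000) × (50) = 1302301/160 ≈ 8139.381 → 8139.
At 50 labels/s: frame 8139 → 00:02:42:39.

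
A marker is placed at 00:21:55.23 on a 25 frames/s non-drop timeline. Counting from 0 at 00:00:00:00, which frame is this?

32898

Total seconds to the label: (0 × 3600 + 21 × 60 + 55) = 1315.
Frame index = 1315 × 25 + 23 = 32898.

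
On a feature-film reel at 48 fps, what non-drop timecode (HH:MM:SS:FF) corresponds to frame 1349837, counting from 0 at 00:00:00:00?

1349837 ÷ 48 = 28121 full seconds, remainder 29 frames.
28121 s = 7 h 48 min 41 s.
Timecode: 07:48:41:29.

07:48:41:29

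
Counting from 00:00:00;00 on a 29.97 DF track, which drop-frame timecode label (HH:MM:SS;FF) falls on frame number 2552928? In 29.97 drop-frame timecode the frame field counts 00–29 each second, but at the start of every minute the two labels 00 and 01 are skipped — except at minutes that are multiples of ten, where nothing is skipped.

23:39:42;24

Each 10-minute DF block holds 10 × 60 × 30 − 9 × 2 = 17982 frames. 2552928 ÷ 17982 → 141 full blocks, remainder 17466.
Within the partial block the first minute is 1800 frames and each further minute 1798, so 9 further minute boundaries passed. Total skipped labels = 18 × 141 + 2 × 9 = 2556.
Non-drop label index = 2552928 + 2556 = 2555484; at 30 labels/s that is 23:39:42:24, i.e. DF 23:39:42;24.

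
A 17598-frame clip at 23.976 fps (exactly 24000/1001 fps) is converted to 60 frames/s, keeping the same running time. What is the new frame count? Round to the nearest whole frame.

Frames at target rate = 17598 × (60) / (24000/1001) = 8807799/200 ≈ 44038.995.
Nearest whole frame: 44039.

44039 frames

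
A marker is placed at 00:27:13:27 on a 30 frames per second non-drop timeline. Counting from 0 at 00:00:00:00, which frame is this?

Total seconds to the label: (0 × 3600 + 27 × 60 + 13) = 1633.
Frame index = 1633 × 30 + 27 = 49017.

frame 49017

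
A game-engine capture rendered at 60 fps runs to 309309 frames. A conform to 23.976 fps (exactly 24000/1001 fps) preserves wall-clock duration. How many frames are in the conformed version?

Target frames = source frames × (target rate / source rate) = 309309 × (24000/1001)/(60) = 309309 × 400/1001 = 123600.

123600 frames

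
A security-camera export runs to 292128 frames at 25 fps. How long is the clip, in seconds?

Running time = 292128 / (25) = 11685.12 s.

11685.12 seconds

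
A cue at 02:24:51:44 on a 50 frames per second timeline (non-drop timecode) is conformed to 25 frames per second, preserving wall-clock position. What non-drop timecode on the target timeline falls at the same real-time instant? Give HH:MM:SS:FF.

02:24:51:22

Source frame index: (2×3600 + 24×60 + 51) × 50 + 44 = 434594.
Real time: 434594 / (50) = 217297/25 s.
Target frame: (217297/25) × (25) = 217297.
At 25 labels/s: frame 217297 → 02:24:51:22.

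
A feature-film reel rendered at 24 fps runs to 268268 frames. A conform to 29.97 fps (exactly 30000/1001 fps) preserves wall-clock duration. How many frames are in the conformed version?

Target frames = source frames × (target rate / source rate) = 268268 × (30000/1001)/(24) = 268268 × 1250/1001 = 335000.

335000 frames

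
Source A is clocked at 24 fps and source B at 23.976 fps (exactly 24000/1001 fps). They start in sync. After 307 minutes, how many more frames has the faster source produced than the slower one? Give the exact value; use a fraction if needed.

442080/1001 frames

307 min = 18420 s.
A emits 24 × 18420 = 442080 frames; B emits 24000/1001 × 18420 = 442080000/1001.
Difference = 442080/1001 frames (≈ 441.6384); B is behind A.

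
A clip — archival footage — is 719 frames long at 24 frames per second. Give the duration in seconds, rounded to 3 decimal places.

Running time = 719 × 1/24 = 719/24 s ≈ 29.958 s.

29.958 seconds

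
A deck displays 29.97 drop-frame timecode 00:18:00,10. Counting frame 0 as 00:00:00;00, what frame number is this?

32376

Complete 10-minute blocks: 1, each 17982 frames → 17982.
Remaining 8 whole minutes in the current block: 1800 + 7 × 1798 = 14386 frames.
Within the current minute: 0 × 30 + 10 − 2 = 8 (labels ;00/;01 skipped at this minute). Total = 17982 + 14386 + 8 = 32376.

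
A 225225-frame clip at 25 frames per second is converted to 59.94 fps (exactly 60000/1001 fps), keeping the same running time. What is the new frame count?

Target frames = source frames × (target rate / source rate) = 225225 × (60000/1001)/(25) = 225225 × 2400/1001 = 540000.

540000 frames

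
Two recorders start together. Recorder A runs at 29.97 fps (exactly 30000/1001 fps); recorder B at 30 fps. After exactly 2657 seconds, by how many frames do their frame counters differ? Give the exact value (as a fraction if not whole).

A emits 30000/1001 × 2657 = 79710000/1001 frames; B emits 30 × 2657 = 79710.
Difference = 79710/1001 frames (≈ 79.6304); B is ahead of A.

79710/1001 frames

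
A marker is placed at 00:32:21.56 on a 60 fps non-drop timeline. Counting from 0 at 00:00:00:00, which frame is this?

116516

Total seconds to the label: (0 × 3600 + 32 × 60 + 21) = 1941.
Frame index = 1941 × 60 + 56 = 116516.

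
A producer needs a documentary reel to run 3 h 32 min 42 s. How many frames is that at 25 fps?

319050 frames

3 h 32 min 42 s = 12762 s.
Frames = 12762 × 25 = 319050.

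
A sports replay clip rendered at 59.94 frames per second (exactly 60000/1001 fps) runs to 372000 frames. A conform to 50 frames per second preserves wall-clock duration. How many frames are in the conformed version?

Target frames = source frames × (target rate / source rate) = 372000 × (50)/(60000/1001) = 372000 × 1001/1200 = 310310.

310310 frames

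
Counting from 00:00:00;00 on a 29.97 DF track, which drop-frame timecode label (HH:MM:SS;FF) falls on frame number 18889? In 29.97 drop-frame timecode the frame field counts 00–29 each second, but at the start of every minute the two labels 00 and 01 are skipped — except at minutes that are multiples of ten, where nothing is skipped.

Each 10-minute DF block holds 10 × 60 × 30 − 9 × 2 = 17982 frames. 18889 ÷ 17982 → 1 full block, remainder 907.
Within the partial block the first minute is 1800 frames and each further minute 1798, so 0 further minute boundaries passed. Total skipped labels = 18 × 1 + 2 × 0 = 18.
Non-drop label index = 18889 + 18 = 18907; at 30 labels/s that is 00:10:30:07, i.e. DF 00:10:30;07.

00:10:30;07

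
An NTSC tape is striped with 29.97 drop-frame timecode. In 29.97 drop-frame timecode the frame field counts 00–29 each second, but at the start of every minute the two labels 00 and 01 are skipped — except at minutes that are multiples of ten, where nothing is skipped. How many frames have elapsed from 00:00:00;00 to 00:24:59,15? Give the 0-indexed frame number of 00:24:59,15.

Complete 10-minute blocks: 2, each 17982 frames → 35964.
Remaining 4 whole minutes in the current block: 1800 + 3 × 1798 = 7194 frames.
Within the current minute: 59 × 30 + 15 − 2 = 1783 (labels ;00/;01 skipped at this minute). Total = 35964 + 7194 + 1783 = 44941.

44941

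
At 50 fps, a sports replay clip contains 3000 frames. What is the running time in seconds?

60 seconds

Running time = 3000 / (50) = 60 s.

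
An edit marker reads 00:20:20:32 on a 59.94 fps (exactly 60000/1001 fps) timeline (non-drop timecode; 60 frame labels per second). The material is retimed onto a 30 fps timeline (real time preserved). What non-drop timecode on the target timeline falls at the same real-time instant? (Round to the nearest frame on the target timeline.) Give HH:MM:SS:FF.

00:20:21:23

Source frame index: (0×3600 + 20×60 + 20) × 60 + 32 = 73232.
Real time: 73232 / (60000/1001) = 4581577/3750 s.
Target frame: (4581577/3750) × (30) = 4581577/125 ≈ 36652.616 → 36653.
At 30 labels/s: frame 36653 → 00:20:21:23.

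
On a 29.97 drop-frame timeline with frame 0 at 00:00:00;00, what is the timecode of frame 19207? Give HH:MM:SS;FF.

00:10:40;25

Ten DF minutes hold 17982 frames, so frame 19207 lies in block 1 (frames 17982–35963) with 1225 frames into that block.
The block's first minute is 1800 frames and the rest 1798 each; 1225 frames reaches minute 0, so 1 × 18 + 0 × 2 = 18 labels have been skipped so far.
Adding those back, label number 19207 + 18 = 19225 at 30 labels/s is 640 s + 25 f = 0 h 10 min 40 s frame 25, i.e. 00:10:40;25.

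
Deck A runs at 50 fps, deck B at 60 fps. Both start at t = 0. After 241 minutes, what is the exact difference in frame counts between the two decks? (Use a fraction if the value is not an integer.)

241 min = 14460 s.
A emits 50 × 14460 = 723000 frames; B emits 60 × 14460 = 867600.
Difference = 144600 frames; B is ahead of A.

144600 frames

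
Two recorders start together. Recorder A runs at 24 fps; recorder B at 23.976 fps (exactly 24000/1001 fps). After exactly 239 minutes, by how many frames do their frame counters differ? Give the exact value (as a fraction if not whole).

344160/1001 frames

239 min = 14340 s.
A emits 24 × 14340 = 344160 frames; B emits 24000/1001 × 14340 = 344160000/1001.
Difference = 344160/1001 frames (≈ 343.8162); B is behind A.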